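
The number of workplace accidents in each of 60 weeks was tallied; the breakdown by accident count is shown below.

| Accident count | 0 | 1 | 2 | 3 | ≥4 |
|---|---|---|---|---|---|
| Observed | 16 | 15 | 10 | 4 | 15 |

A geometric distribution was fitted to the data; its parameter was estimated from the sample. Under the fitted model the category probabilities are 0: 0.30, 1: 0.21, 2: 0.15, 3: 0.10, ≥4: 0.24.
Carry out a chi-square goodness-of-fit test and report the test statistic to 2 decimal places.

1.48

Expected counts E_i = n·p_i: 60×0.30 = 18, 60×0.21 = 12.6, 60×0.15 = 9, 60×0.10 = 6, 60×0.24 = 14.4.
χ² = (16−18)²/18 + (15−12.6)²/12.6 + (10−9)²/9 + (4−6)²/6 + (15−14.4)²/14.4
   = 0.222 + 0.457 + 0.111 + 0.667 + 0.025
Sum = 1.48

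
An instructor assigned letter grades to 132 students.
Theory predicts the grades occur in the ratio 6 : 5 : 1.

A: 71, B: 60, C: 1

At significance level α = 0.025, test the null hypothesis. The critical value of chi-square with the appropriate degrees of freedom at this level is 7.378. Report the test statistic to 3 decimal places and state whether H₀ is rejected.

9.924; reject

Ratio total = 12. Expected counts: 132×6/12 = 66, 132×5/12 = 55, 132×1/12 = 11.
χ² = (71−66)²/66 + (60−55)²/55 + (1−11)²/11
   = 0.3788 + 0.4545 + 9.0909
Sum = 9.924
df = 2. Since 9.924 > 7.378, we reject H₀.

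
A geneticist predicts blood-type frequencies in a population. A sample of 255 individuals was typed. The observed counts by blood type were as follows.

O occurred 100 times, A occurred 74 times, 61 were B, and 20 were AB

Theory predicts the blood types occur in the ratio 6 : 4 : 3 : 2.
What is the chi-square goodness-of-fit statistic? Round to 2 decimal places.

Ratio total = 15. Expected counts: 255×6/15 = 102, 255×4/15 = 68, 255×3/15 = 51, 255×2/15 = 34.
O: (100 − 102)²/102 = 4/102 = 0.039
A: (74 − 68)²/68 = 36/68 = 0.529
B: (61 − 51)²/51 = 100/51 = 1.961
AB: (20 − 34)²/34 = 196/34 = 5.765
Sum = 8.29

8.29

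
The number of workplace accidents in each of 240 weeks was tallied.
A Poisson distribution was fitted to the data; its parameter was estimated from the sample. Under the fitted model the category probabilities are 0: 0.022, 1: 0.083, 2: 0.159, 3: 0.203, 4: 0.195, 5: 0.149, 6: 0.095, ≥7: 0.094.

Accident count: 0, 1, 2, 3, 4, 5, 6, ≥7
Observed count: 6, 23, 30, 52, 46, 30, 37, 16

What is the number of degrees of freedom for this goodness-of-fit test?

6

There are k = 8 categories and 1 parameter estimated from the data, so df = 8 − 1 − 1 = 6.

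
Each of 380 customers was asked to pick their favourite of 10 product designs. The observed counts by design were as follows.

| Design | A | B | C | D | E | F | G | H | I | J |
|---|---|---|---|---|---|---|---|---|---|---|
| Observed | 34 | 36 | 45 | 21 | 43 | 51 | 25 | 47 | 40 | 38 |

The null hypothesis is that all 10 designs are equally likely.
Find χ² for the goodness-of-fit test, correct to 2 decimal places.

Expected count for each of the 10 categories: 380/10 = 38.
cat         O        E   (O−E)²/E
A          34       38      0.421
B          36       38      0.105
C          45       38      1.289
D          21       38      7.605
E          43       38      0.658
F          51       38      4.447
G          25       38      4.447
H          47       38      2.132
I          40       38      0.105
J          38       38      0.000
Sum = 21.21

21.21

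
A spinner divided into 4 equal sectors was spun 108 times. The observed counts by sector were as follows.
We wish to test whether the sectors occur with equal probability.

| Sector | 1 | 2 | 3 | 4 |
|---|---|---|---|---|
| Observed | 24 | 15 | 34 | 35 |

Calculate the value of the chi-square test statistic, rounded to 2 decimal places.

Under H₀ each category has probability 1/4, so each expected count is 108/4 = 27.
cat         O        E   (O−E)²/E
1          24       27      0.333
2          15       27      5.333
3          34       27      1.815
4          35       27      2.370
Sum = 9.85

9.85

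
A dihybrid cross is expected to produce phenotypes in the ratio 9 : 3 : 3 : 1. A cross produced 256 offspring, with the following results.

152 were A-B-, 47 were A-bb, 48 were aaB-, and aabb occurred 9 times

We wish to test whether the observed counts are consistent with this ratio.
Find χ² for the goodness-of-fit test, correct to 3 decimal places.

Ratio total = 16. Expected counts: 256×9/16 = 144, 256×3/16 = 48, 256×3/16 = 48, 256×1/16 = 16.
χ² = (152−144)²/144 + (47−48)²/48 + (48−48)²/48 + (9−16)²/16
   = 0.4444 + 0.0208 + 0.0000 + 3.0625
Sum = 3.528

3.528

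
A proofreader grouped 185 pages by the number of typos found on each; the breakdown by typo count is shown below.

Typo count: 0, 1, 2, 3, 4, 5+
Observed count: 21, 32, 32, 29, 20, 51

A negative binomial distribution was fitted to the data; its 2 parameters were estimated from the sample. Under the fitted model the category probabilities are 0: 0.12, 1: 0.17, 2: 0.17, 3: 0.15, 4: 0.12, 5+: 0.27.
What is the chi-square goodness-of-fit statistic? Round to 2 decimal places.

Expected counts E_i = n·p_i: 185×0.12 = 22.2, 185×0.17 = 31.45, 185×0.17 = 31.45, 185×0.15 = 27.75, 185×0.12 = 22.2, 185×0.27 = 49.95.
cat         O        E   (O−E)²/E
0          21     22.2      0.065
1          32    31.45      0.010
2          32    31.45      0.010
3          29    27.75      0.056
4          20     22.2      0.218
5+         51    49.95      0.022
Sum = 0.38

0.38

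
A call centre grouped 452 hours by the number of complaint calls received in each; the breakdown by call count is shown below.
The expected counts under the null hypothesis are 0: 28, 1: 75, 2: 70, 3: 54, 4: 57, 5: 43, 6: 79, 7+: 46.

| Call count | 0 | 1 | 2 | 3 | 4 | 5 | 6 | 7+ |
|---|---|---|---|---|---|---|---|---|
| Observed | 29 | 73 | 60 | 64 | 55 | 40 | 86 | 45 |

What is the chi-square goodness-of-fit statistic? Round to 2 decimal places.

0: (29 − 28)²/28 = 1/28 = 0.036
1: (73 − 75)²/75 = 4/75 = 0.053
2: (60 − 70)²/70 = 100/70 = 1.429
3: (64 − 54)²/54 = 100/54 = 1.852
4: (55 − 57)²/57 = 4/57 = 0.070
5: (40 − 43)²/43 = 9/43 = 0.209
6: (86 − 79)²/79 = 49/79 = 0.620
7+: (45 − 46)²/46 = 1/46 = 0.022
Sum = 4.29

4.29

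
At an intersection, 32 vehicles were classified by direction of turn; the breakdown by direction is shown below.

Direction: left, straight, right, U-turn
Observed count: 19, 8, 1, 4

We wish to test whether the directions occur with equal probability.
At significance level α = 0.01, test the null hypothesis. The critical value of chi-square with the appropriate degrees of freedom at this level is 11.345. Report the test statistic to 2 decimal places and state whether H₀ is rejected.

Expected count for each of the 4 categories: 32/4 = 8.
χ² = (19−8)²/8 + (8−8)²/8 + (1−8)²/8 + (4−8)²/8
   = 15.125 + 0.000 + 6.125 + 2.000
Sum = 23.25
df = 3. Since 23.25 > 11.345, we reject H₀.

23.25; reject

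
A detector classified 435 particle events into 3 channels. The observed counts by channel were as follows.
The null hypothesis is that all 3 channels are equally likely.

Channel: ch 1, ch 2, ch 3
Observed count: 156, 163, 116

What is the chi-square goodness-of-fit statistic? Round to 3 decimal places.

8.869

Expected count for each of the 3 categories: 435/3 = 145.
ch 1: (156 − 145)²/145 = 121/145 = 0.8345
ch 2: (163 − 145)²/145 = 324/145 = 2.2345
ch 3: (116 − 145)²/145 = 841/145 = 5.8000
Sum = 8.869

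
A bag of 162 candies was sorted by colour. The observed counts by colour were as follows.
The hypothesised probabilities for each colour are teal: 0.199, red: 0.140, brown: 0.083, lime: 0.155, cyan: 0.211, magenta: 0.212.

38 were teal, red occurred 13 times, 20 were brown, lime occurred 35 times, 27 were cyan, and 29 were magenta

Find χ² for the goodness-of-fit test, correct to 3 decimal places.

Expected counts E_i = n·p_i: 162×0.199 = 32.238, 162×0.140 = 22.68, 162×0.083 = 13.446, 162×0.155 = 25.11, 162×0.211 = 34.182, 162×0.212 = 34.344.
cat          O        E   (O−E)²/E
teal        38   32.238     1.0299
red         13    22.68     4.1315
brown       20   13.446     3.1946
lime        35    25.11     3.8953
cyan        27   34.182     1.5090
magenta     29   34.344     0.8315
Sum = 14.592

14.592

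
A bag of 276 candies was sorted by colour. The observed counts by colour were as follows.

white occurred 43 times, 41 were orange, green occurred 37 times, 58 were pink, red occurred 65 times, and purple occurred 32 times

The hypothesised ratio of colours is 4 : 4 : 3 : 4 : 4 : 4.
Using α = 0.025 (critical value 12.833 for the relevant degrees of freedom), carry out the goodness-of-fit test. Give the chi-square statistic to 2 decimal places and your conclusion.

Ratio total = 23. Expected counts: 276×4/23 = 48, 276×4/23 = 48, 276×3/23 = 36, 276×4/23 = 48, 276×4/23 = 48, 276×4/23 = 48.
χ² = (43−48)²/48 + (41−48)²/48 + (37−36)²/36 + (58−48)²/48 + (65−48)²/48 + (32−48)²/48
   = 0.521 + 1.021 + 0.028 + 2.083 + 6.021 + 5.333
Sum = 15.01
df = 5. Since 15.01 > 12.833, we reject H₀.

15.01; reject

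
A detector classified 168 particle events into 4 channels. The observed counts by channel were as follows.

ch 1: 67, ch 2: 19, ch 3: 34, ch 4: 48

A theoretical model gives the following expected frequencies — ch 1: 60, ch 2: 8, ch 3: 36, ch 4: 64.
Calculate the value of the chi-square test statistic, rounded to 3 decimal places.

χ² = (67−60)²/60 + (19−8)²/8 + (34−36)²/36 + (48−64)²/64
   = 0.8167 + 15.1250 + 0.1111 + 4.0000
Sum = 20.053

20.053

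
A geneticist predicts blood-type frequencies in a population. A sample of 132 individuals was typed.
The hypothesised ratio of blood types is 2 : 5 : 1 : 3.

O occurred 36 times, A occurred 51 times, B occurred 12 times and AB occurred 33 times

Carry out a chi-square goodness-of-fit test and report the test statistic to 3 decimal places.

Ratio total = 11. Expected counts: 132×2/11 = 24, 132×5/11 = 60, 132×1/11 = 12, 132×3/11 = 36.
χ² = (36−24)²/24 + (51−60)²/60 + (12−12)²/12 + (33−36)²/36
   = 6.0000 + 1.3500 + 0.0000 + 0.2500
Sum = 7.600

7.600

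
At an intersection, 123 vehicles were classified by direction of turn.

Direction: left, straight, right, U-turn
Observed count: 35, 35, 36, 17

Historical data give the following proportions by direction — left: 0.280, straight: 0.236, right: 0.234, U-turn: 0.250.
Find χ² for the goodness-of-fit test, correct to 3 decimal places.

Expected counts E_i = n·p_i: 123×0.280 = 34.44, 123×0.236 = 29.028, 123×0.234 = 28.782, 123×0.250 = 30.75.
left: (35 − 34.44)²/34.44 = 0.3136/34.44 = 0.0091
straight: (35 − 29.028)²/29.028 = 35.664784/29.028 = 1.2286
right: (36 − 28.782)²/28.782 = 52.099524/28.782 = 1.8101
U-turn: (17 − 30.75)²/30.75 = 189.0625/30.75 = 6.1484
Sum = 9.196

9.196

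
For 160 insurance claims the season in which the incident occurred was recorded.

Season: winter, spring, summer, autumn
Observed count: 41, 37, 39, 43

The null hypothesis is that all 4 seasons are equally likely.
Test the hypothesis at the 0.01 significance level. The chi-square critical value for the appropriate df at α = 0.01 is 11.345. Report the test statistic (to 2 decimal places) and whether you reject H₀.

0.50; do not reject

Expected count for each of the 4 categories: 160/4 = 40.
χ² = (41−40)²/40 + (37−40)²/40 + (39−40)²/40 + (43−40)²/40
   = 0.025 + 0.225 + 0.025 + 0.225
Sum = 0.50
df = 3. Since 0.50 < 11.345, we do not reject H₀.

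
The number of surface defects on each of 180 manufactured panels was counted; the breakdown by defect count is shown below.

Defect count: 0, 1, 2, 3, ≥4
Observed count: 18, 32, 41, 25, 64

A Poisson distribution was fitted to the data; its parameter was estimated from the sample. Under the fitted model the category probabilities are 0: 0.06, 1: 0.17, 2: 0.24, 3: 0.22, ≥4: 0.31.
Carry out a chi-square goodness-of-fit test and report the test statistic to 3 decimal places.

11.564

Expected counts E_i = n·p_i: 180×0.06 = 10.8, 180×0.17 = 30.6, 180×0.24 = 43.2, 180×0.22 = 39.6, 180×0.31 = 55.8.
cat         O        E   (O−E)²/E
0          18     10.8     4.8000
1          32     30.6     0.0641
2          41     43.2     0.1120
3          25     39.6     5.3828
≥4         64     55.8     1.2050
Sum = 11.564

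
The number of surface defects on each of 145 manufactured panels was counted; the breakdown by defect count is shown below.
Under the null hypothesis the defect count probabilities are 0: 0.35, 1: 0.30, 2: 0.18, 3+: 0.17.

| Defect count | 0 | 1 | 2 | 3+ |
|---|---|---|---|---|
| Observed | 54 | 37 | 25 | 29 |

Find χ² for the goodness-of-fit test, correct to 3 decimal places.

1.993

Expected counts E_i = n·p_i: 145×0.35 = 50.75, 145×0.30 = 43.5, 145×0.18 = 26.1, 145×0.17 = 24.65.
0: (54 − 50.75)²/50.75 = 10.5625/50.75 = 0.2081
1: (37 − 43.5)²/43.5 = 42.25/43.5 = 0.9713
2: (25 − 26.1)²/26.1 = 1.21/26.1 = 0.0464
3+: (29 − 24.65)²/24.65 = 18.9225/24.65 = 0.7676
Sum = 1.993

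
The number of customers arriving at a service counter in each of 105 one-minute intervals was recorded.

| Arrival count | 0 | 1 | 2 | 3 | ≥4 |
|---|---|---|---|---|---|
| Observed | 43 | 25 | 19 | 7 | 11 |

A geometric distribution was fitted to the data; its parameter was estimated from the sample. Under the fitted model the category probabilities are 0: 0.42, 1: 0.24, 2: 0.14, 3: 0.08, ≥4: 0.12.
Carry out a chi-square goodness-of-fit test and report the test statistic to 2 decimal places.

Expected counts E_i = n·p_i: 105×0.42 = 44.1, 105×0.24 = 25.2, 105×0.14 = 14.7, 105×0.08 = 8.4, 105×0.12 = 12.6.
0: (43 − 44.1)²/44.1 = 1.21/44.1 = 0.027
1: (25 − 25.2)²/25.2 = 0.04/25.2 = 0.002
2: (19 − 14.7)²/14.7 = 18.49/14.7 = 1.258
3: (7 − 8.4)²/8.4 = 1.96/8.4 = 0.233
≥4: (11 − 12.6)²/12.6 = 2.56/12.6 = 0.203
Sum = 1.72

1.72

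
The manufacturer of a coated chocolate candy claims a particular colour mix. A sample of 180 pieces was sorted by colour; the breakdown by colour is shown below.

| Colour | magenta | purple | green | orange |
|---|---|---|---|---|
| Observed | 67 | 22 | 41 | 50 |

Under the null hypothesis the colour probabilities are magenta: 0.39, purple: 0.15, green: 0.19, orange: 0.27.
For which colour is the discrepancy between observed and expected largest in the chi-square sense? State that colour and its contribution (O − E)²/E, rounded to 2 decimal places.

green, 1.35

Expected counts E_i = n·p_i: 180×0.39 = 70.2, 180×0.15 = 27, 180×0.19 = 34.2, 180×0.27 = 48.6.
cat          O        E   (O−E)²/E
magenta     67     70.2      0.146
purple      22       27      0.926
green       41     34.2      1.352
orange      50     48.6      0.040
The largest term is for green: 1.35.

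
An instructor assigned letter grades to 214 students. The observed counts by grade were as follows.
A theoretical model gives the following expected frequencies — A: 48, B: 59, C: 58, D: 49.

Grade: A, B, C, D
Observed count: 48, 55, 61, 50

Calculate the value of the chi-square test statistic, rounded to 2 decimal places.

A: (48 − 48)²/48 = 0/48 = 0.000
B: (55 − 59)²/59 = 16/59 = 0.271
C: (61 − 58)²/58 = 9/58 = 0.155
D: (50 − 49)²/49 = 1/49 = 0.020
Sum = 0.45

0.45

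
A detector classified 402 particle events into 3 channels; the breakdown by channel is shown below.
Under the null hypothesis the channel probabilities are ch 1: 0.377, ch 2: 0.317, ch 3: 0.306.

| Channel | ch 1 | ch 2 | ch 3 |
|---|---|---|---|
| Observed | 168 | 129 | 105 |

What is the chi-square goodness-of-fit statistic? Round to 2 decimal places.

Expected counts E_i = n·p_i: 402×0.377 = 151.554, 402×0.317 = 127.434, 402×0.306 = 123.012.
cat         O        E   (O−E)²/E
ch 1      168  151.554      1.785
ch 2      129  127.434      0.019
ch 3      105  123.012      2.637
Sum = 4.44

4.44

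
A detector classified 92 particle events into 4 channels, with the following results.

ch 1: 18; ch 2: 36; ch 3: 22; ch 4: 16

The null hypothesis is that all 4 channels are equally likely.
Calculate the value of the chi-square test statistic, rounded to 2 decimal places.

10.61

Under H₀ each category has probability 1/4, so each expected count is 92/4 = 23.
ch 1: (18 − 23)²/23 = 25/23 = 1.087
ch 2: (36 − 23)²/23 = 169/23 = 7.348
ch 3: (22 − 23)²/23 = 1/23 = 0.043
ch 4: (16 − 23)²/23 = 49/23 = 2.130
Sum = 10.61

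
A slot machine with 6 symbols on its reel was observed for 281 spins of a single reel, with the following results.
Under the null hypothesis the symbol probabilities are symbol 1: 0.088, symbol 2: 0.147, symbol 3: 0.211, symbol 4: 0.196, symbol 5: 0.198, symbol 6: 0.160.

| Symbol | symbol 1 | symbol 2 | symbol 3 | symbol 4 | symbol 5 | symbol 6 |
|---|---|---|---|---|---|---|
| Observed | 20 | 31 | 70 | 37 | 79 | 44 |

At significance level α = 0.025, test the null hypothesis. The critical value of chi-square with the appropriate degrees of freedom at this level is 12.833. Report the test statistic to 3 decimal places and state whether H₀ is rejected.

Expected counts E_i = n·p_i: 281×0.088 = 24.728, 281×0.147 = 41.307, 281×0.211 = 59.291, 281×0.196 = 55.076, 281×0.198 = 55.638, 281×0.160 = 44.96.
symbol 1: (20 − 24.728)²/24.728 = 22.353984/24.728 = 0.9040
symbol 2: (31 − 41.307)²/41.307 = 106.234249/41.307 = 2.5718
symbol 3: (70 − 59.291)²/59.291 = 114.682681/59.291 = 1.9342
symbol 4: (37 − 55.076)²/55.076 = 326.741776/55.076 = 5.9326
symbol 5: (79 − 55.638)²/55.638 = 545.783044/55.638 = 9.8095
symbol 6: (44 − 44.96)²/44.96 = 0.9216/44.96 = 0.0205
Sum = 21.173
df = 5. Since 21.173 > 12.833, we reject H₀.

21.173; reject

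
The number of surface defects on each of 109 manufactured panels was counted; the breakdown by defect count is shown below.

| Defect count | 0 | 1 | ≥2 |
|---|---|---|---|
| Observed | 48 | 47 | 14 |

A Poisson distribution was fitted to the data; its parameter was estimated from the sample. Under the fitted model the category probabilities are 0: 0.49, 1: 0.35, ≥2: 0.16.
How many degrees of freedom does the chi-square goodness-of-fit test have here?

1

There are k = 3 categories and 1 parameter estimated from the data, so df = 3 − 1 − 1 = 1.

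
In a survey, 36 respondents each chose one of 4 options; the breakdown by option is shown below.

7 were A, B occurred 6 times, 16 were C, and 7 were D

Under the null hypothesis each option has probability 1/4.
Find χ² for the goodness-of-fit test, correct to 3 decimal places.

Expected count for each of the 4 categories: 36/4 = 9.
cat         O        E   (O−E)²/E
A           7        9     0.4444
B           6        9     1.0000
C          16        9     5.4444
D           7        9     0.4444
Sum = 7.333

7.333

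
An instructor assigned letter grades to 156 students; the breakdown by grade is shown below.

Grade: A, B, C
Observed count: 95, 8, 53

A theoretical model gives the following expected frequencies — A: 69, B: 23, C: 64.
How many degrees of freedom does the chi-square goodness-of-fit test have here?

There are k = 3 categories and no parameters were estimated from the data, so df = 3 − 1 = 2.

2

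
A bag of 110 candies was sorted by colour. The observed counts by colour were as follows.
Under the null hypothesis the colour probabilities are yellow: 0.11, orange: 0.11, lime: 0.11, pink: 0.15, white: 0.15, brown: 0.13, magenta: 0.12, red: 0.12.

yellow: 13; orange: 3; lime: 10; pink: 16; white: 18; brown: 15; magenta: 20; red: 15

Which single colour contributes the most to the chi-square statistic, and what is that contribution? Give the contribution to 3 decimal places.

orange, 6.844

Expected counts E_i = n·p_i: 110×0.11 = 12.1, 110×0.11 = 12.1, 110×0.11 = 12.1, 110×0.15 = 16.5, 110×0.15 = 16.5, 110×0.13 = 14.3, 110×0.12 = 13.2, 110×0.12 = 13.2.
yellow: (13 − 12.1)²/12.1 = 0.81/12.1 = 0.0669
orange: (3 − 12.1)²/12.1 = 82.81/12.1 = 6.8438
lime: (10 − 12.1)²/12.1 = 4.41/12.1 = 0.3645
pink: (16 − 16.5)²/16.5 = 0.25/16.5 = 0.0152
white: (18 − 16.5)²/16.5 = 2.25/16.5 = 0.1364
brown: (15 − 14.3)²/14.3 = 0.49/14.3 = 0.0343
magenta: (20 − 13.2)²/13.2 = 46.24/13.2 = 3.5030
red: (15 − 13.2)²/13.2 = 3.24/13.2 = 0.2455
The largest term is for orange: 6.844.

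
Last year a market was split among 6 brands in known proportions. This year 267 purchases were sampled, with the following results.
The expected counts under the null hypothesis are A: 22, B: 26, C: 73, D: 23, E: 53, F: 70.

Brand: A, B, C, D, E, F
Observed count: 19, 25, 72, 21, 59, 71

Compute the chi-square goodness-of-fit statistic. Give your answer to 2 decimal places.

A: (19 − 22)²/22 = 9/22 = 0.409
B: (25 − 26)²/26 = 1/26 = 0.038
C: (72 − 73)²/73 = 1/73 = 0.014
D: (21 − 23)²/23 = 4/23 = 0.174
E: (59 − 53)²/53 = 36/53 = 0.679
F: (71 − 70)²/70 = 1/70 = 0.014
Sum = 1.33

1.33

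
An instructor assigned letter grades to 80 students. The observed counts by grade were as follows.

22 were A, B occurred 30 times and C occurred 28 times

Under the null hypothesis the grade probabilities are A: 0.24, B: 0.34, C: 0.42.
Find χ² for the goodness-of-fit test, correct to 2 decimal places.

1.63

Expected counts E_i = n·p_i: 80×0.24 = 19.2, 80×0.34 = 27.2, 80×0.42 = 33.6.
A: (22 − 19.2)²/19.2 = 7.84/19.2 = 0.408
B: (30 − 27.2)²/27.2 = 7.84/27.2 = 0.288
C: (28 − 33.6)²/33.6 = 31.36/33.6 = 0.933
Sum = 1.63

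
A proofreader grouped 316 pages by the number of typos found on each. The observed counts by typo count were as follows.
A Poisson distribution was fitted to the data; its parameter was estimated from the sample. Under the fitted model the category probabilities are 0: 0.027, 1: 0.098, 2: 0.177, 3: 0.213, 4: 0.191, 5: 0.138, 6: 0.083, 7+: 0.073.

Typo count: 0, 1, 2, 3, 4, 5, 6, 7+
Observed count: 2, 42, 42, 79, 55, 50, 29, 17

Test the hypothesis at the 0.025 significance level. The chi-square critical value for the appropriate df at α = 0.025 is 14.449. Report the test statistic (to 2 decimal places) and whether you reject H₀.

17.73; reject

Expected counts E_i = n·p_i: 316×0.027 = 8.532, 316×0.098 = 30.968, 316×0.177 = 55.932, 316×0.213 = 67.308, 316×0.191 = 60.356, 316×0.138 = 43.608, 316×0.083 = 26.228, 316×0.073 = 23.068.
cat         O        E   (O−E)²/E
0           2    8.532      5.001
1          42   30.968      3.930
2          42   55.932      3.470
3          79   67.308      2.031
4          55   60.356      0.475
5          50   43.608      0.937
6          29   26.228      0.293
7+         17   23.068      1.596
Sum = 17.73
df = 6. Since 17.73 > 14.449, we reject H₀.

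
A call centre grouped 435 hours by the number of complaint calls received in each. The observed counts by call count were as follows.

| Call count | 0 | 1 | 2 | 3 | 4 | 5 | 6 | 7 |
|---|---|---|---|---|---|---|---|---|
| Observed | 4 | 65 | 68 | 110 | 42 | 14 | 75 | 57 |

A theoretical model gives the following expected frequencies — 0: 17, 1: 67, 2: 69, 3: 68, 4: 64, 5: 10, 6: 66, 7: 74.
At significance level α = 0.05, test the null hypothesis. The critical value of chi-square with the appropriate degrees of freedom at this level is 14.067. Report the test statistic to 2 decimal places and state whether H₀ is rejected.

cat         O        E   (O−E)²/E
0           4       17      9.941
1          65       67      0.060
2          68       69      0.014
3         110       68     25.941
4          42       64      7.563
5          14       10      1.600
6          75       66      1.227
7          57       74      3.905
Sum = 50.25
df = 7. Since 50.25 > 14.067, we reject H₀.

50.25; reject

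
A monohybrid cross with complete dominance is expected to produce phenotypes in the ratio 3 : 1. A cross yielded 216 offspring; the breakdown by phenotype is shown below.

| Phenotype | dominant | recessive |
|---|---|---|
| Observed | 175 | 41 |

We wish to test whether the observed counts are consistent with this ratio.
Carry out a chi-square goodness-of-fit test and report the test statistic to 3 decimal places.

Ratio total = 4. Expected counts: 216×3/4 = 162, 216×1/4 = 54.
dominant: (175 − 162)²/162 = 169/162 = 1.0432
recessive: (41 − 54)²/54 = 169/54 = 3.1296
Sum = 4.173

4.173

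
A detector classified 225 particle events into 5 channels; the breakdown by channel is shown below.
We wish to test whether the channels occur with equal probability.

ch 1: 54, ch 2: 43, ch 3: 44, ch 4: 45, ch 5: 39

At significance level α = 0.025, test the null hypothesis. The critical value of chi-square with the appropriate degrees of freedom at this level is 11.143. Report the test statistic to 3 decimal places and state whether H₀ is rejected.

Expected count for each of the 5 categories: 225/5 = 45.
cat         O        E   (O−E)²/E
ch 1       54       45     1.8000
ch 2       43       45     0.0889
ch 3       44       45     0.0222
ch 4       45       45     0.0000
ch 5       39       45     0.8000
Sum = 2.711
df = 4. Since 2.711 < 11.143, we do not reject H₀.

2.711; do not reject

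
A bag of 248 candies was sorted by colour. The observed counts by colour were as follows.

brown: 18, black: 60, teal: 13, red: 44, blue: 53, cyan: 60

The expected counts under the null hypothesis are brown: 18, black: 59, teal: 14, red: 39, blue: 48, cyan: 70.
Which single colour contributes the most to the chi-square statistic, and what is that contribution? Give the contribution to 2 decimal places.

cat         O        E   (O−E)²/E
brown      18       18      0.000
black      60       59      0.017
teal       13       14      0.071
red        44       39      0.641
blue       53       48      0.521
cyan       60       70      1.429
The largest term is for cyan: 1.43.

cyan, 1.43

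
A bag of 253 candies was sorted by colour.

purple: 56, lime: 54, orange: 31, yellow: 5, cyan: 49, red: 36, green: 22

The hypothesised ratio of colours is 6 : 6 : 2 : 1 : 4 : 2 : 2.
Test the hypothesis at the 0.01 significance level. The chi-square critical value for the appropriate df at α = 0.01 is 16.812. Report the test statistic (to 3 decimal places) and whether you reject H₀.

Ratio total = 23. Expected counts: 253×6/23 = 66, 253×6/23 = 66, 253×2/23 = 22, 253×1/23 = 11, 253×4/23 = 44, 253×2/23 = 22, 253×2/23 = 22.
purple: (56 − 66)²/66 = 100/66 = 1.5152
lime: (54 − 66)²/66 = 144/66 = 2.1818
orange: (31 − 22)²/22 = 81/22 = 3.6818
yellow: (5 − 11)²/11 = 36/11 = 3.2727
cyan: (49 − 44)²/44 = 25/44 = 0.5682
red: (36 − 22)²/22 = 196/22 = 8.9091
green: (22 − 22)²/22 = 0/22 = 0.0000
Sum = 20.129
df = 6. Since 20.129 > 16.812, we reject H₀.

20.129; reject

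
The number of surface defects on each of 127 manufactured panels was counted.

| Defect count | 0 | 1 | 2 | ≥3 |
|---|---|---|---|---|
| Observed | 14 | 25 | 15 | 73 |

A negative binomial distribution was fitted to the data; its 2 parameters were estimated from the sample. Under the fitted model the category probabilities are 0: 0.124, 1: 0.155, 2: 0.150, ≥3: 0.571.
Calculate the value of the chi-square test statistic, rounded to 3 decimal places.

Expected counts E_i = n·p_i: 127×0.124 = 15.748, 127×0.155 = 19.685, 127×0.150 = 19.05, 127×0.571 = 72.517.
cat         O        E   (O−E)²/E
0          14   15.748     0.1940
1          25   19.685     1.4351
2          15    19.05     0.8610
≥3         73   72.517     0.0032
Sum = 2.493

2.493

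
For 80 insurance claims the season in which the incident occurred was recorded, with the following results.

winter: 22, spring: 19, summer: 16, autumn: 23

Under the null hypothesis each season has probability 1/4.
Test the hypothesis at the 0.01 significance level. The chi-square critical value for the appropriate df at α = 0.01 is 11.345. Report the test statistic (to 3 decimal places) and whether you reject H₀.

1.500; do not reject

Expected count for each of the 4 categories: 80/4 = 20.
winter: (22 − 20)²/20 = 4/20 = 0.2000
spring: (19 − 20)²/20 = 1/20 = 0.0500
summer: (16 − 20)²/20 = 16/20 = 0.8000
autumn: (23 − 20)²/20 = 9/20 = 0.4500
Sum = 1.500
df = 3. Since 1.500 < 11.345, we do not reject H₀.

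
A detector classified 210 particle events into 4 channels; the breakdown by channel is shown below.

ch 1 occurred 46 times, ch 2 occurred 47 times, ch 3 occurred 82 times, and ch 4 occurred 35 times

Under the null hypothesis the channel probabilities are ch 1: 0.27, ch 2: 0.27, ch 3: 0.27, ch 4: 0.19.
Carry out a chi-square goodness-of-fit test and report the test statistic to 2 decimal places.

Expected counts E_i = n·p_i: 210×0.27 = 56.7, 210×0.27 = 56.7, 210×0.27 = 56.7, 210×0.19 = 39.9.
ch 1: (46 − 56.7)²/56.7 = 114.49/56.7 = 2.019
ch 2: (47 − 56.7)²/56.7 = 94.09/56.7 = 1.659
ch 3: (82 − 56.7)²/56.7 = 640.09/56.7 = 11.289
ch 4: (35 − 39.9)²/39.9 = 24.01/39.9 = 0.602
Sum = 15.57

15.57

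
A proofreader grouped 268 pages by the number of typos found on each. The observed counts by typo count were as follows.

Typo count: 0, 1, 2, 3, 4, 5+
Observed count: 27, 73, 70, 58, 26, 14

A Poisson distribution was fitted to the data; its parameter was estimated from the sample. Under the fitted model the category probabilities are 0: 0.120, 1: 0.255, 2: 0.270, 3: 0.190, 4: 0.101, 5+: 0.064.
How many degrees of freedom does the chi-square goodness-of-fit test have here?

There are k = 6 categories and 1 parameter estimated from the data, so df = 6 − 1 − 1 = 4.

4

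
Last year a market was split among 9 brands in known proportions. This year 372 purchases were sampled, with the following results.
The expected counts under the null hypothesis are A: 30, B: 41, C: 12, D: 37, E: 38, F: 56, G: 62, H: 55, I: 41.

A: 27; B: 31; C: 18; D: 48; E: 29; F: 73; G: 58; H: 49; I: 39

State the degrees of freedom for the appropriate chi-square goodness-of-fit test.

8

There are k = 9 categories and no parameters were estimated from the data, so df = 9 − 1 = 8.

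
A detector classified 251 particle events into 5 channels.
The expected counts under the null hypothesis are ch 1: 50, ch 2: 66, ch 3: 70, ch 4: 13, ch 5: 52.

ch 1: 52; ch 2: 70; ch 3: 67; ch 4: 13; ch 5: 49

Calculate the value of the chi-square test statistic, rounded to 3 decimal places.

0.624

χ² = (52−50)²/50 + (70−66)²/66 + (67−70)²/70 + (13−13)²/13 + (49−52)²/52
   = 0.0800 + 0.2424 + 0.1286 + 0.0000 + 0.1731
Sum = 0.624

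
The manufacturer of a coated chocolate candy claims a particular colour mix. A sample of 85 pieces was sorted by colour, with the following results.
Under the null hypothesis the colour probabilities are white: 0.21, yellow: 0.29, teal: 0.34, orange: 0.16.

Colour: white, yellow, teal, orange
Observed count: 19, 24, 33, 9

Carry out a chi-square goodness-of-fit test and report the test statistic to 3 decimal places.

2.229

Expected counts E_i = n·p_i: 85×0.21 = 17.85, 85×0.29 = 24.65, 85×0.34 = 28.9, 85×0.16 = 13.6.
χ² = (19−17.85)²/17.85 + (24−24.65)²/24.65 + (33−28.9)²/28.9 + (9−13.6)²/13.6
   = 0.0741 + 0.0171 + 0.5817 + 1.5559
Sum = 2.229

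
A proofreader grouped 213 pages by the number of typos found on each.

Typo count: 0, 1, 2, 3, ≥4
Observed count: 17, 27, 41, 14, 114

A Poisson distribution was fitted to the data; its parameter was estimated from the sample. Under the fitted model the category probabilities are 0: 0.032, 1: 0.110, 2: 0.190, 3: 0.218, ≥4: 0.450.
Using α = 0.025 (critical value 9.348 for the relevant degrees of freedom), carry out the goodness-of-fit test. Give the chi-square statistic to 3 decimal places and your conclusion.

Expected counts E_i = n·p_i: 213×0.032 = 6.816, 213×0.110 = 23.43, 213×0.190 = 40.47, 213×0.218 = 46.434, 213×0.450 = 95.85.
cat         O        E   (O−E)²/E
0          17    6.816    15.2162
1          27    23.43     0.5440
2          41    40.47     0.0069
3          14   46.434    22.6550
≥4        114    95.85     3.4369
Sum = 41.859
df = 3. Since 41.859 > 9.348, we reject H₀.

41.859; reject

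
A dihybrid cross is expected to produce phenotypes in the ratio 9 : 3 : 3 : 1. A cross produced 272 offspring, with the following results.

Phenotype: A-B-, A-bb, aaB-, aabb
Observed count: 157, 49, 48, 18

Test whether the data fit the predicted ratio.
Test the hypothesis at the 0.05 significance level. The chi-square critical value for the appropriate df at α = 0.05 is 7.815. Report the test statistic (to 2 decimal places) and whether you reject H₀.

Ratio total = 16. Expected counts: 272×9/16 = 153, 272×3/16 = 51, 272×3/16 = 51, 272×1/16 = 17.
χ² = (157−153)²/153 + (49−51)²/51 + (48−51)²/51 + (18−17)²/17
   = 0.105 + 0.078 + 0.176 + 0.059
Sum = 0.42
df = 3. Since 0.42 < 7.815, we do not reject H₀.

0.42; do not reject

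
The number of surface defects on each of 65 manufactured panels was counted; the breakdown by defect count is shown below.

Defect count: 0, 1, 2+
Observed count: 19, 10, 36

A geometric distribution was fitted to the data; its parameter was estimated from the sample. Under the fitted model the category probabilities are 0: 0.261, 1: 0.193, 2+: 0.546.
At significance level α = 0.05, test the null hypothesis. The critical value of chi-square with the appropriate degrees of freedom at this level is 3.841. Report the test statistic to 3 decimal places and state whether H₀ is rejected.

Expected counts E_i = n·p_i: 65×0.261 = 16.965, 65×0.193 = 12.545, 65×0.546 = 35.49.
0: (19 − 16.965)²/16.965 = 4.141225/16.965 = 0.2441
1: (10 − 12.545)²/12.545 = 6.477025/12.545 = 0.5163
2+: (36 − 35.49)²/35.49 = 0.2601/35.49 = 0.0073
Sum = 0.768
df = 1. Since 0.768 < 3.841, we do not reject H₀.

0.768; do not reject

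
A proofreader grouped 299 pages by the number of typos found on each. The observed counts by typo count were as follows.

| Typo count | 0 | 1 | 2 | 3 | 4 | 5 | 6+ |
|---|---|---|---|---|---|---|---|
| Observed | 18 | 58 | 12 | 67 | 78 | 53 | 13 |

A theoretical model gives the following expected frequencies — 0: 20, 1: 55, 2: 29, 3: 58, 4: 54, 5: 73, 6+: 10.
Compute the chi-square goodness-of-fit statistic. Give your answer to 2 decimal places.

28.77

0: (18 − 20)²/20 = 4/20 = 0.200
1: (58 − 55)²/55 = 9/55 = 0.164
2: (12 − 29)²/29 = 289/29 = 9.966
3: (67 − 58)²/58 = 81/58 = 1.397
4: (78 − 54)²/54 = 576/54 = 10.667
5: (53 − 73)²/73 = 400/73 = 5.479
6+: (13 − 10)²/10 = 9/10 = 0.900
Sum = 28.77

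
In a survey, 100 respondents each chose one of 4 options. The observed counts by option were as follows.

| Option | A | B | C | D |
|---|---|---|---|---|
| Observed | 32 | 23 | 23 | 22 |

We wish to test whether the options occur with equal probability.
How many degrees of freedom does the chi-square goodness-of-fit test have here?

3

There are k = 4 categories and no parameters were estimated from the data, so df = 4 − 1 = 3.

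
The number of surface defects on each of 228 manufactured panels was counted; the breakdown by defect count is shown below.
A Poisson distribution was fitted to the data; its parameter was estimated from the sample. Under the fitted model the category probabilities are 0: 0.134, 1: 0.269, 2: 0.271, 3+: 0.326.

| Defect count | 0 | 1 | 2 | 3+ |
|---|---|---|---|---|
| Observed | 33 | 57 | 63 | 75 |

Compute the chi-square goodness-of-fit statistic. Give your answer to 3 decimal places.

0.532

Expected counts E_i = n·p_i: 228×0.134 = 30.552, 228×0.269 = 61.332, 228×0.271 = 61.788, 228×0.326 = 74.328.
0: (33 − 30.552)²/30.552 = 5.992704/30.552 = 0.1961
1: (57 − 61.332)²/61.332 = 18.766224/61.332 = 0.3060
2: (63 − 61.788)²/61.788 = 1.468944/61.788 = 0.0238
3+: (75 − 74.328)²/74.328 = 0.451584/74.328 = 0.0061
Sum = 0.532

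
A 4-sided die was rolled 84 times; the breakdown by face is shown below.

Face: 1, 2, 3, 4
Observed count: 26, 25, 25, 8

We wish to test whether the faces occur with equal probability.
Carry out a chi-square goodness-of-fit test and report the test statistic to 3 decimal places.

Under H₀ each category has probability 1/4, so each expected count is 84/4 = 21.
χ² = (26−21)²/21 + (25−21)²/21 + (25−21)²/21 + (8−21)²/21
   = 1.1905 + 0.7619 + 0.7619 + 8.0476
Sum = 10.762

10.762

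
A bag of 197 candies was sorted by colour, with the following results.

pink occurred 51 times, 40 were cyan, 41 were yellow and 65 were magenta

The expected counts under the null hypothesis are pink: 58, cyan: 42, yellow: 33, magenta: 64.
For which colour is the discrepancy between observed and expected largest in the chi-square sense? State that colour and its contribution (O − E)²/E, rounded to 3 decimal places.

χ² = (51−58)²/58 + (40−42)²/42 + (41−33)²/33 + (65−64)²/64
   = 0.8448 + 0.0952 + 1.9394 + 0.0156
The largest term is for yellow: 1.939.

yellow, 1.939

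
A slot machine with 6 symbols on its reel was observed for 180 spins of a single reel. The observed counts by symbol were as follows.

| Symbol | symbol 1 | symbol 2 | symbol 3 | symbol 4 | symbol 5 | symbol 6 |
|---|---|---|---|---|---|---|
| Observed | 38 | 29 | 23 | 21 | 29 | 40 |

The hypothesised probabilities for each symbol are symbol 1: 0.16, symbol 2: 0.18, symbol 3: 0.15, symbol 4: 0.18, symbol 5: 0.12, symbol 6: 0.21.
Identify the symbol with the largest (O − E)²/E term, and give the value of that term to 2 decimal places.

symbol 4, 4.01

Expected counts E_i = n·p_i: 180×0.16 = 28.8, 180×0.18 = 32.4, 180×0.15 = 27, 180×0.18 = 32.4, 180×0.12 = 21.6, 180×0.21 = 37.8.
symbol 1: (38 − 28.8)²/28.8 = 84.64/28.8 = 2.939
symbol 2: (29 − 32.4)²/32.4 = 11.56/32.4 = 0.357
symbol 3: (23 − 27)²/27 = 16/27 = 0.593
symbol 4: (21 − 32.4)²/32.4 = 129.96/32.4 = 4.011
symbol 5: (29 − 21.6)²/21.6 = 54.76/21.6 = 2.535
symbol 6: (40 − 37.8)²/37.8 = 4.84/37.8 = 0.128
The largest term is for symbol 4: 4.01.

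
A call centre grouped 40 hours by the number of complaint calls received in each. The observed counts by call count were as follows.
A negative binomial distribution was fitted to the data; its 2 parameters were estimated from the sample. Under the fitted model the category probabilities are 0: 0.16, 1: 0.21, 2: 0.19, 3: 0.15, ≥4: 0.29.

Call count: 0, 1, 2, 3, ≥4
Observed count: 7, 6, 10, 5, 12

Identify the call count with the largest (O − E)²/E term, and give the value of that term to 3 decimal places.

2, 0.758

Expected counts E_i = n·p_i: 40×0.16 = 6.4, 40×0.21 = 8.4, 40×0.19 = 7.6, 40×0.15 = 6, 40×0.29 = 11.6.
cat         O        E   (O−E)²/E
0           7      6.4     0.0563
1           6      8.4     0.6857
2          10      7.6     0.7579
3           5        6     0.1667
≥4         12     11.6     0.0138
The largest term is for 2: 0.758.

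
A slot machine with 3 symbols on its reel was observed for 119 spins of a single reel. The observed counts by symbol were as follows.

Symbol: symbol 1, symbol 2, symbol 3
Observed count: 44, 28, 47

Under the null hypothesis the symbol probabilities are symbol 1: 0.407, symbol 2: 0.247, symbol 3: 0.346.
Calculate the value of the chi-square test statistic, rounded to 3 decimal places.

Expected counts E_i = n·p_i: 119×0.407 = 48.433, 119×0.247 = 29.393, 119×0.346 = 41.174.
symbol 1: (44 − 48.433)²/48.433 = 19.651489/48.433 = 0.4057
symbol 2: (28 − 29.393)²/29.393 = 1.940449/29.393 = 0.0660
symbol 3: (47 − 41.174)²/41.174 = 33.942276/41.174 = 0.8244
Sum = 1.296

1.296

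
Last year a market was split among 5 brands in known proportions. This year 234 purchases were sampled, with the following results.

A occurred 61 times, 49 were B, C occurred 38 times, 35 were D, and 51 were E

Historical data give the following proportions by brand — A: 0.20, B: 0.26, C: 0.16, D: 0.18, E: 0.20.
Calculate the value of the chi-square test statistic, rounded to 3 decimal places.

8.202

Expected counts E_i = n·p_i: 234×0.20 = 46.8, 234×0.26 = 60.84, 234×0.16 = 37.44, 234×0.18 = 42.12, 234×0.20 = 46.8.
cat         O        E   (O−E)²/E
A          61     46.8     4.3085
B          49    60.84     2.3042
C          38    37.44     0.0084
D          35    42.12     1.2036
E          51     46.8     0.3769
Sum = 8.202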